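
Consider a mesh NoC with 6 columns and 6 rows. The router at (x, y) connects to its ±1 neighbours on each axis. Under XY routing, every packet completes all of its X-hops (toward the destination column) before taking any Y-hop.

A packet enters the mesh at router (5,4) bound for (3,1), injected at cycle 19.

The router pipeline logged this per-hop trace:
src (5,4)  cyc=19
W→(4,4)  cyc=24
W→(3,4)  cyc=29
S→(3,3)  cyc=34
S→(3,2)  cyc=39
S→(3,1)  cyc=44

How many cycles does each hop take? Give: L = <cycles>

L = 5

Δcyc across hop 0→1: 24 − 19 = 5.
Per-hop latency L = Δcyc = 5.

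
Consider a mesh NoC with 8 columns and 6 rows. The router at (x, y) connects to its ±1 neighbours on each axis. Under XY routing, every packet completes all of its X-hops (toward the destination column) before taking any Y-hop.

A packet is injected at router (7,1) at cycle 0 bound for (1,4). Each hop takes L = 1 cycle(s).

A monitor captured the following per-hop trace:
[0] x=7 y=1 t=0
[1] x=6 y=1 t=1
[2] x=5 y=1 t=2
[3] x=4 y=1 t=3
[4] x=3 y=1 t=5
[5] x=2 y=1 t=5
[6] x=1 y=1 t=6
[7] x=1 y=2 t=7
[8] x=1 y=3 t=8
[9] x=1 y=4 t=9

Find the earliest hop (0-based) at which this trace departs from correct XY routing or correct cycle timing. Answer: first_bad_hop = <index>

first_bad_hop = 4

hop 1: step (-1,+0), +1 cyc — ok
hop 2: step (-1,+0), +1 cyc — ok
hop 3: step (-1,+0), +1 cyc — ok
hop 4: step (-1,+0), +2 cyc — BAD: Δcyc=2≠L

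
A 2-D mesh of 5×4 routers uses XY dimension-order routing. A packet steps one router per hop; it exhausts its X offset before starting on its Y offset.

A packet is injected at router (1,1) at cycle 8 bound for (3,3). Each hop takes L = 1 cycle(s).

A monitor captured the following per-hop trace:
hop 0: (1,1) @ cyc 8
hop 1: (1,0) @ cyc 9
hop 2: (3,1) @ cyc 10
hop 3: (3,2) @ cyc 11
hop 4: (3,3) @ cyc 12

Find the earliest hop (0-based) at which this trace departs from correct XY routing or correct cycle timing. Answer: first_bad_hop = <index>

first_bad_hop = 1

hop 1: step (+0,-1), +1 cyc — BAD: Y-move but x=1≠3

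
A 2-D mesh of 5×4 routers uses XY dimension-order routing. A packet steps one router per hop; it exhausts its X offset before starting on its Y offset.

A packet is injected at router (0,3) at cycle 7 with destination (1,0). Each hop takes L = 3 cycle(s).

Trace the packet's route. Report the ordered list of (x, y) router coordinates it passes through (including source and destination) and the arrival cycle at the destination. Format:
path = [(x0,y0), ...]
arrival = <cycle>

t=7: at (0,3)
t=10: at (1,3) after E
t=13: at (1,2) after S
t=16: at (1,1) after S
t=19: at (1,0) after S

path = [(0,3), (1,3), (1,2), (1,1), (1,0)]
arrival = 19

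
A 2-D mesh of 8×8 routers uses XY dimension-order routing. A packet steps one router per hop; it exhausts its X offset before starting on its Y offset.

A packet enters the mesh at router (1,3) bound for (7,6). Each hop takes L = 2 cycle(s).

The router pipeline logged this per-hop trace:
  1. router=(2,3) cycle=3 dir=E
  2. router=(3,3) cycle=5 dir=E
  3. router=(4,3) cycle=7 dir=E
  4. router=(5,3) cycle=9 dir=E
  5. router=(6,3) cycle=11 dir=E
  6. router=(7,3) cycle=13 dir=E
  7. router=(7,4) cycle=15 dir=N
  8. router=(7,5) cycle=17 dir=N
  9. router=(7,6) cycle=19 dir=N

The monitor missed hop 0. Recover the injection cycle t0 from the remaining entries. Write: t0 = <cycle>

The first recorded entry is hop 1 at cycle 3.
Therefore t0 = 3 − L = 1.

t0 = 1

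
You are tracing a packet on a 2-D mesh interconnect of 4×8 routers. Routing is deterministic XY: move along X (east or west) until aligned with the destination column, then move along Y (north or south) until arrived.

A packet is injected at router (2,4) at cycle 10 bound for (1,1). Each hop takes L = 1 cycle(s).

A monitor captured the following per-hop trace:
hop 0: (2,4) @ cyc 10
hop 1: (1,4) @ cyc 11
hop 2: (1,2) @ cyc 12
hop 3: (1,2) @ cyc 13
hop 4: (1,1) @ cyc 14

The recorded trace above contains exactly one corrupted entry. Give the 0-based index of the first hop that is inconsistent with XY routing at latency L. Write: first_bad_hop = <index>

first_bad_hop = 2

hop 1: step (-1,+0), +1 cyc — ok
hop 2: step (+0,-2), +1 cyc — BAD: non-unit step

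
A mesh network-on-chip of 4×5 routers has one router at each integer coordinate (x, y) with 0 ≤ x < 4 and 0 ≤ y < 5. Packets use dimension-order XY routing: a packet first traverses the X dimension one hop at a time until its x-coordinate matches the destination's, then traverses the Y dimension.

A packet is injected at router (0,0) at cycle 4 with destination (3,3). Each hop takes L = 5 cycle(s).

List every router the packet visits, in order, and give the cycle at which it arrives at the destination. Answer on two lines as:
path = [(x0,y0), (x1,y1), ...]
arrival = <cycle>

path = [(0,0), (1,0), (2,0), (3,0), (3,1), (3,2), (3,3)]
arrival = 34

hop 0: (0,0) @ cyc 4
hop 1: (1,0) @ cyc 9  [E]
hop 2: (2,0) @ cyc 14  [E]
hop 3: (3,0) @ cyc 19  [E]
hop 4: (3,1) @ cyc 24  [N]
hop 5: (3,2) @ cyc 29  [N]
hop 6: (3,3) @ cyc 34  [N]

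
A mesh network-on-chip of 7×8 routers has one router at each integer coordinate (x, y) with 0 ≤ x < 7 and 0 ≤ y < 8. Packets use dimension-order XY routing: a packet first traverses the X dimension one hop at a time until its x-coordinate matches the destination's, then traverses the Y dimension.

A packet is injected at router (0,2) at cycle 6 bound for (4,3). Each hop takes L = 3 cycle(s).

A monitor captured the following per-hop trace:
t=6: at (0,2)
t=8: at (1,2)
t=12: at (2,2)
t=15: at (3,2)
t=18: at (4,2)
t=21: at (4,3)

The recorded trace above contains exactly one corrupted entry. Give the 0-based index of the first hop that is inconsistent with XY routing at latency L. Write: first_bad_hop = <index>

first_bad_hop = 1

hop 1: step (+1,+0), +2 cyc — BAD: Δcyc=2≠L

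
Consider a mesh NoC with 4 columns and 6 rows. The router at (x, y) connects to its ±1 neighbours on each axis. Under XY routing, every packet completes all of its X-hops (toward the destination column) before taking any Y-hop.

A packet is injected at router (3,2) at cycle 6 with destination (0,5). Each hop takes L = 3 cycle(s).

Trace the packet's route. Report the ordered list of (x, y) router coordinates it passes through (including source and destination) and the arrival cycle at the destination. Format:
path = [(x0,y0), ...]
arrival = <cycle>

  0. router=(3,2) cycle=6 (inject)
  1. router=(2,2) cycle=9 dir=W
  2. router=(1,2) cycle=12 dir=W
  3. router=(0,2) cycle=15 dir=W
  4. router=(0,3) cycle=18 dir=N
  5. router=(0,4) cycle=21 dir=N
  6. router=(0,5) cycle=24 dir=N

path = [(3,2), (2,2), (1,2), (0,2), (0,3), (0,4), (0,5)]
arrival = 24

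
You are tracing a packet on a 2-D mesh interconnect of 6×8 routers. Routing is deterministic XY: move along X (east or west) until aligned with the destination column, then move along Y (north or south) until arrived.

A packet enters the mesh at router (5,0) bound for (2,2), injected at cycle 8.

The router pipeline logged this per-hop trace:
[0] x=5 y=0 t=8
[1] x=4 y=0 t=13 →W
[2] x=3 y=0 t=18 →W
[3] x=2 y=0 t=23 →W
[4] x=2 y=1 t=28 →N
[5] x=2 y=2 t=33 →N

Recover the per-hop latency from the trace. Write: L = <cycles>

Between hops 0 and 1 the cycle counter advances 13 − 8 = 5.
Each hop adds L, hence L = 5.

L = 5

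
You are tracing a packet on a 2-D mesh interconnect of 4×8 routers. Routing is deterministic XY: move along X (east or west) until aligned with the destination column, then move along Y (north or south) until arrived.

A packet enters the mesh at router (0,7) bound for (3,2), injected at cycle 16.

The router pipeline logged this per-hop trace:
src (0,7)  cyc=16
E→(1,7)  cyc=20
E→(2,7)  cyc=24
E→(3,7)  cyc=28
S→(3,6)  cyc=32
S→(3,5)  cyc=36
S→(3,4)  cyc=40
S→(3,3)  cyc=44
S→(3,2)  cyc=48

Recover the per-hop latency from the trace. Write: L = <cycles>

L = 4

Δcyc across hop 0→1: 20 − 16 = 4.
Per-hop latency L = Δcyc = 4.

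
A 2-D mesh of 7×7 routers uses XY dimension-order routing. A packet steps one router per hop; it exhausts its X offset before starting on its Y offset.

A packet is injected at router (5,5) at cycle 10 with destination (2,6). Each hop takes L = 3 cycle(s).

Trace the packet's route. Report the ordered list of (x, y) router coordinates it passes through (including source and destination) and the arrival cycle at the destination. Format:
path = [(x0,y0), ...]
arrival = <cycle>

path = [(5,5), (4,5), (3,5), (2,5), (2,6)]
arrival = 22

[0] x=5 y=5 t=10
[1] x=4 y=5 t=13 →W
[2] x=3 y=5 t=16 →W
[3] x=2 y=5 t=19 →W
[4] x=2 y=6 t=22 →N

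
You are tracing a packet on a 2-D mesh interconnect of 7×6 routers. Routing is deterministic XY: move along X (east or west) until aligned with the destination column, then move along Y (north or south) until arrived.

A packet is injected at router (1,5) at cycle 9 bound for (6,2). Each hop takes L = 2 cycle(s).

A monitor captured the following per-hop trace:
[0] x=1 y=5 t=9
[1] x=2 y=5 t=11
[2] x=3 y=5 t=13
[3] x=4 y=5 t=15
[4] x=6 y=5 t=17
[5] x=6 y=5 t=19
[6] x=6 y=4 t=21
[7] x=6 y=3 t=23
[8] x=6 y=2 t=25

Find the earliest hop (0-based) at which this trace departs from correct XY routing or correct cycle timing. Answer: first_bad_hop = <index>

[1] (+1,+0) / 2c ⇒ ok
[2] (+1,+0) / 2c ⇒ ok
[3] (+1,+0) / 2c ⇒ ok
[4] (+2,+0) / 2c ⇒ BAD: non-unit step

first_bad_hop = 4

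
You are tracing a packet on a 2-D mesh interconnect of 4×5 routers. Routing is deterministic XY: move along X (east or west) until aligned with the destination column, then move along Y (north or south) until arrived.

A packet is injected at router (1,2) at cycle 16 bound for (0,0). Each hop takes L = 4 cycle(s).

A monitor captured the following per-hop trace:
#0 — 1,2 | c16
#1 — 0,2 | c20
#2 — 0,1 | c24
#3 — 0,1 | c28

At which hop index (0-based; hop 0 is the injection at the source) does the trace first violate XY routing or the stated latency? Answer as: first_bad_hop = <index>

  1: Δx=-1 Δy=+0 Δt=4 [ok]
  2: Δx=+0 Δy=-1 Δt=4 [ok]
  3: Δx=+0 Δy=+0 Δt=4 [BAD: non-unit step]

first_bad_hop = 3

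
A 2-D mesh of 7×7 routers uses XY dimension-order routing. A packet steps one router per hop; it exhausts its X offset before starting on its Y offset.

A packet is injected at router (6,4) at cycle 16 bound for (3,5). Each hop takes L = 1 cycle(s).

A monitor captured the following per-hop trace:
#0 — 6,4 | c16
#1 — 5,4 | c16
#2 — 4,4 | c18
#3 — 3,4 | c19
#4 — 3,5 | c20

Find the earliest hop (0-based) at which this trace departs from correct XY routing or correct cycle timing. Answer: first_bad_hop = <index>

  1: Δx=-1 Δy=+0 Δt=0 [BAD: Δcyc=0≠L]

first_bad_hop = 1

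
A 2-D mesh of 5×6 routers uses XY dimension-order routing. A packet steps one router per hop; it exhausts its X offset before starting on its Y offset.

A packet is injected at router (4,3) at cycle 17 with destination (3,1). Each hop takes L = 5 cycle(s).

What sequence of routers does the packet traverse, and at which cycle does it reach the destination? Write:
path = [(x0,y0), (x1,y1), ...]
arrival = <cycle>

t=17: at (4,3)
t=22: at (3,3) after W
t=27: at (3,2) after S
t=32: at (3,1) after S

path = [(4,3), (3,3), (3,2), (3,1)]
arrival = 32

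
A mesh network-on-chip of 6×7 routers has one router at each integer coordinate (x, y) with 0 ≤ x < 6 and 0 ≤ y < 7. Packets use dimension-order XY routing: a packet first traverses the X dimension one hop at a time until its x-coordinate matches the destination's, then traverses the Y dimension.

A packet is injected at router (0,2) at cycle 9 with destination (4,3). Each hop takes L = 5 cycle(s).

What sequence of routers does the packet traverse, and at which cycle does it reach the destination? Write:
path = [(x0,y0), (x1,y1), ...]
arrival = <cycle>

src (0,2)  cyc=9
E→(1,2)  cyc=14
E→(2,2)  cyc=19
E→(3,2)  cyc=24
E→(4,2)  cyc=29
N→(4,3)  cyc=34

path = [(0,2), (1,2), (2,2), (3,2), (4,2), (4,3)]
arrival = 34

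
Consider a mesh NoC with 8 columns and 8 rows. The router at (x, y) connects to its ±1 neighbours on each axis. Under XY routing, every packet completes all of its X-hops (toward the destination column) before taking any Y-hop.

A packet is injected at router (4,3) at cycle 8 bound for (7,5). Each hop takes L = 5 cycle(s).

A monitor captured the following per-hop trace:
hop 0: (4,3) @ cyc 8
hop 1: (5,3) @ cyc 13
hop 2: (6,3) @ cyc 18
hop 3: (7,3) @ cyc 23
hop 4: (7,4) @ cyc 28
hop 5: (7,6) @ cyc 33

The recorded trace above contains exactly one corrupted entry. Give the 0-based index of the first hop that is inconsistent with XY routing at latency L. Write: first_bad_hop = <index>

first_bad_hop = 5

check 1→ d=(1,0) cyc+5: ok
check 2→ d=(1,0) cyc+5: ok
check 3→ d=(1,0) cyc+5: ok
check 4→ d=(0,1) cyc+5: ok
check 5→ d=(0,2) cyc+5: BAD: non-unit step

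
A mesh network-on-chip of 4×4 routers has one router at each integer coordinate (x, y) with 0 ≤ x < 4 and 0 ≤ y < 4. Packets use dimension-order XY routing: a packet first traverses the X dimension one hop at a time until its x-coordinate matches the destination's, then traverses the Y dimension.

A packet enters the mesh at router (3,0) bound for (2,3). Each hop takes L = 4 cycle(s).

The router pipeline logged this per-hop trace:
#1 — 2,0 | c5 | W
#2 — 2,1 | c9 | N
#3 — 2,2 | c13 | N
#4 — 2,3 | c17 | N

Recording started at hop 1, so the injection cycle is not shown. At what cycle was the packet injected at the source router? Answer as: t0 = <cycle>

t0 = 1

At hop 1 the cycle is 5; in general cyc_k = t0 + kL.
Therefore t0 = 5 − L = 1.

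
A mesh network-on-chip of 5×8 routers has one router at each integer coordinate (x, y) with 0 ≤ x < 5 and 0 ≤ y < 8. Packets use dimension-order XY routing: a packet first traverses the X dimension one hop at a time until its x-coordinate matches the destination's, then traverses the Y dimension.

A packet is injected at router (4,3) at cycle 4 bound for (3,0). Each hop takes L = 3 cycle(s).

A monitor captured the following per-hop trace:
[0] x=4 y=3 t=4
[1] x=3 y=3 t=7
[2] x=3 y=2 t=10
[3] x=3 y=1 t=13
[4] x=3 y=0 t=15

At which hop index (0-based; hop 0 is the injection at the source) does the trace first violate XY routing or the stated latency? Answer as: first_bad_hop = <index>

check 1→ d=(-1,0) cyc+3: ok
check 2→ d=(0,-1) cyc+3: ok
check 3→ d=(0,-1) cyc+3: ok
check 4→ d=(0,-1) cyc+2: BAD: Δcyc=2≠L

first_bad_hop = 4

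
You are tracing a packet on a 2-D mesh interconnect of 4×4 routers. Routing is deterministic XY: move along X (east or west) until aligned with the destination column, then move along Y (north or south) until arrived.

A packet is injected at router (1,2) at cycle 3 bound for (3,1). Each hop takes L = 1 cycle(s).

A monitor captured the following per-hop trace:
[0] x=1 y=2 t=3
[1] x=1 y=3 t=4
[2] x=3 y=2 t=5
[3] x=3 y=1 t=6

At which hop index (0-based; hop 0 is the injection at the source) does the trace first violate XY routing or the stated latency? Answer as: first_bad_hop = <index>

check 1→ d=(0,1) cyc+1: BAD: Y-move but x=1≠3

first_bad_hop = 1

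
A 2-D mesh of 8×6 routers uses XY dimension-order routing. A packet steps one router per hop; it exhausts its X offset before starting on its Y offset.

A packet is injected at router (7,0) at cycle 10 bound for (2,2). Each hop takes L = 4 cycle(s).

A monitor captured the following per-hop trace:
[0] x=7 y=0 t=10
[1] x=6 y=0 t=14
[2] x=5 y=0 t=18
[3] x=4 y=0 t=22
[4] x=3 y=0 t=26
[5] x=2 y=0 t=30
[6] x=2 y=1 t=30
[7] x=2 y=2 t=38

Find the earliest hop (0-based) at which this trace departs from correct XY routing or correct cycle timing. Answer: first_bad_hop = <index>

first_bad_hop = 6

check 1→ d=(-1,0) cyc+4: ok
check 2→ d=(-1,0) cyc+4: ok
check 3→ d=(-1,0) cyc+4: ok
check 4→ d=(-1,0) cyc+4: ok
check 5→ d=(-1,0) cyc+4: ok
check 6→ d=(0,1) cyc+0: BAD: Δcyc=0≠L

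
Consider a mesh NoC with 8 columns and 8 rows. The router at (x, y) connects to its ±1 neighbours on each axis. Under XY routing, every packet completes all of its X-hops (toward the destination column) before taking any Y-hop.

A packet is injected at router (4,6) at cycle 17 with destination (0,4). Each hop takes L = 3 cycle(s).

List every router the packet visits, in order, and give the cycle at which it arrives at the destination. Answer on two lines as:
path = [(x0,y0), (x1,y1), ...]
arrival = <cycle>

src (4,6)  cyc=17
W→(3,6)  cyc=20
W→(2,6)  cyc=23
W→(1,6)  cyc=26
W→(0,6)  cyc=29
S→(0,5)  cyc=32
S→(0,4)  cyc=35

path = [(4,6), (3,6), (2,6), (1,6), (0,6), (0,5), (0,4)]
arrival = 35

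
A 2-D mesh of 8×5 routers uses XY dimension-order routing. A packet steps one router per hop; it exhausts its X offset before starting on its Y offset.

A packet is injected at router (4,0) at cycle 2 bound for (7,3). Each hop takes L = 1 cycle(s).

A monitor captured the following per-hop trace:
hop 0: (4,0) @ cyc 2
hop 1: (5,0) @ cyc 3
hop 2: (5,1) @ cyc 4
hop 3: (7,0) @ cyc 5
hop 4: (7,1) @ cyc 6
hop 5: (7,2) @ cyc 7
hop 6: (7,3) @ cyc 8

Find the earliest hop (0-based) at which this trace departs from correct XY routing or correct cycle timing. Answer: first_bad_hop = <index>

hop 1: step (+1,+0), +1 cyc — ok
hop 2: step (+0,+1), +1 cyc — BAD: Y-move but x=5≠7

first_bad_hop = 2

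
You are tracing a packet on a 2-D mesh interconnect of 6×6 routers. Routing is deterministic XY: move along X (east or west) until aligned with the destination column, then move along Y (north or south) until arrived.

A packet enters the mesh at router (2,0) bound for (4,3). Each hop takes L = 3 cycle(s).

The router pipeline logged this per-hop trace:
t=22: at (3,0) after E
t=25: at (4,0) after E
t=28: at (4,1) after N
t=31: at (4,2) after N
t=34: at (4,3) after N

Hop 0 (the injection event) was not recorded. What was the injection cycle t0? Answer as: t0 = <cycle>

t0 = 19

The first recorded entry is hop 1 at cycle 22.
Therefore t0 = 22 − L = 19.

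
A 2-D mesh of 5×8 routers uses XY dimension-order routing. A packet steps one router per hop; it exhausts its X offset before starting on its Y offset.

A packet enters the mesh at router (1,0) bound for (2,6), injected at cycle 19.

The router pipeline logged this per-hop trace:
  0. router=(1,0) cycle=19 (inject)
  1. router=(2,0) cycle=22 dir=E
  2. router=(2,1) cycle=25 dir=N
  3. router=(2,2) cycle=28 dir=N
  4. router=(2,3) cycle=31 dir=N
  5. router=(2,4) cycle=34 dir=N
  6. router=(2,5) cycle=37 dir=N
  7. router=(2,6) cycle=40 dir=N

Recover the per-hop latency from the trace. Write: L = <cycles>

From hop 0 (19) to hop 1 (22): +3 cycles.
Per-hop latency L = Δcyc = 3.

L = 3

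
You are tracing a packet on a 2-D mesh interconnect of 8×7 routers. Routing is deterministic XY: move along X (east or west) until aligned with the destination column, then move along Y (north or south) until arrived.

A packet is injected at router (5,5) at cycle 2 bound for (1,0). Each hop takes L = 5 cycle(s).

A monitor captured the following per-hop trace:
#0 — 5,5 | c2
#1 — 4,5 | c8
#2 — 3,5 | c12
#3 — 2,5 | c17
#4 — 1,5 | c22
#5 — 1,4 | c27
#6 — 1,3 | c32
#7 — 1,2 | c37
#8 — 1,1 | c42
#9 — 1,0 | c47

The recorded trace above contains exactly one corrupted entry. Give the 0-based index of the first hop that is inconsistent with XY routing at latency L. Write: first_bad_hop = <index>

[1] (-1,+0) / 6c ⇒ BAD: Δcyc=6≠L

first_bad_hop = 1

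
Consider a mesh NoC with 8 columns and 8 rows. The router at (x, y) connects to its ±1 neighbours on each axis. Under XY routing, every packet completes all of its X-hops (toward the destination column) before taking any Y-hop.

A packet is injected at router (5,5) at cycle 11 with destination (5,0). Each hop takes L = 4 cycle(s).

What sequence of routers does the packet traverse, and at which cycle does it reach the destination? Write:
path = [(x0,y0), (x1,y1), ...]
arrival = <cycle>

path = [(5,5), (5,4), (5,3), (5,2), (5,1), (5,0)]
arrival = 31

[0] x=5 y=5 t=11
[1] x=5 y=4 t=15 →S
[2] x=5 y=3 t=19 →S
[3] x=5 y=2 t=23 →S
[4] x=5 y=1 t=27 →S
[5] x=5 y=0 t=31 →S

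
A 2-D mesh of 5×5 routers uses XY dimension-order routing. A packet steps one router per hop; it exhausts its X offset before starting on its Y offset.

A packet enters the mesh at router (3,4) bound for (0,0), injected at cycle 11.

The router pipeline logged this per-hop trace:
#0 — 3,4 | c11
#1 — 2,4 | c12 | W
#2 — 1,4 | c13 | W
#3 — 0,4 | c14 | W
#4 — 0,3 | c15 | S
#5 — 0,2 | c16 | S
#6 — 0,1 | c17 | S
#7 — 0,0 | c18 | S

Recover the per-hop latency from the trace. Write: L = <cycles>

From hop 0 (11) to hop 1 (12): +1 cycles.
One hop costs L cycles, so L = 1.

L = 1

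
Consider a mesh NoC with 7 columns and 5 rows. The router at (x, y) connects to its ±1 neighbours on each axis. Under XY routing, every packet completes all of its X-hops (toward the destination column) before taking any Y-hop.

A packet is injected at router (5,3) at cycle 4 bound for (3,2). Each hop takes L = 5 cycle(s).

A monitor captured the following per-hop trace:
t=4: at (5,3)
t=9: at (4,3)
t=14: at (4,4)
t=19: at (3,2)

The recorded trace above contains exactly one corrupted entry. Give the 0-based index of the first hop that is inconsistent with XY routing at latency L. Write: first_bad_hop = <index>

first_bad_hop = 2

check 1→ d=(-1,0) cyc+5: ok
check 2→ d=(0,1) cyc+5: BAD: Y-move but x=4≠3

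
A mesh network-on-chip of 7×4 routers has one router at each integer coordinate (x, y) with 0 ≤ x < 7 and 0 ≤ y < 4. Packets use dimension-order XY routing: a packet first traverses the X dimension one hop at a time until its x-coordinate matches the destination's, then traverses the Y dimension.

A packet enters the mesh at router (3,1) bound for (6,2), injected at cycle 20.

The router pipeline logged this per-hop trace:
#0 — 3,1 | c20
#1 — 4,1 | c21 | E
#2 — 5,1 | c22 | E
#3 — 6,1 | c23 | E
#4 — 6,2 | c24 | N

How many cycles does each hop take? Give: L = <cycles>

Δcyc across hop 0→1: 21 − 20 = 1.
That increment is L by definition: L = 1.

L = 1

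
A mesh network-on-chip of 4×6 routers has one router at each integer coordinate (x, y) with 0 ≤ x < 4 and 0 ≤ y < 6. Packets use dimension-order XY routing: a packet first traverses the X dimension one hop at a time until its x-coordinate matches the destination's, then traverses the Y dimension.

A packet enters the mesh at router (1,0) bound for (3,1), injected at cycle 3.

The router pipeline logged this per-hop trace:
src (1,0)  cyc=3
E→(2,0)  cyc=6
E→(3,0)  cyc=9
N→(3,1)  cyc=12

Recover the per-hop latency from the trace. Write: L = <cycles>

Between hops 0 and 1 the cycle counter advances 6 − 3 = 3.
Each hop adds L, hence L = 3.

L = 3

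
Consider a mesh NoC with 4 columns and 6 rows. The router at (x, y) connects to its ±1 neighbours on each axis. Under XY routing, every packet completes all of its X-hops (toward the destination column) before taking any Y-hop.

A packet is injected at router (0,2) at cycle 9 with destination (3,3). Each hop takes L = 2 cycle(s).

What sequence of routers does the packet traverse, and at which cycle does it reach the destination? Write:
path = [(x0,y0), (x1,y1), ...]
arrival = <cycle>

[0] x=0 y=2 t=9
[1] x=1 y=2 t=11 →E
[2] x=2 y=2 t=13 →E
[3] x=3 y=2 t=15 →E
[4] x=3 y=3 t=17 →N

path = [(0,2), (1,2), (2,2), (3,2), (3,3)]
arrival = 17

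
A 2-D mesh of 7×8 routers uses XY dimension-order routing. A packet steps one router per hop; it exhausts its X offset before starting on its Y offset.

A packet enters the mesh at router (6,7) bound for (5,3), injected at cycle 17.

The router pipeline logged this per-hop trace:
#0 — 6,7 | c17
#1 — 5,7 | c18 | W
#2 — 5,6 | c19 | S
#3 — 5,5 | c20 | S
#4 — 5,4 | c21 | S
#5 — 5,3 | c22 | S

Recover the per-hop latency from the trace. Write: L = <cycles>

L = 1

Between hops 0 and 1 the cycle counter advances 18 − 17 = 1.
Per-hop latency L = Δcyc = 1.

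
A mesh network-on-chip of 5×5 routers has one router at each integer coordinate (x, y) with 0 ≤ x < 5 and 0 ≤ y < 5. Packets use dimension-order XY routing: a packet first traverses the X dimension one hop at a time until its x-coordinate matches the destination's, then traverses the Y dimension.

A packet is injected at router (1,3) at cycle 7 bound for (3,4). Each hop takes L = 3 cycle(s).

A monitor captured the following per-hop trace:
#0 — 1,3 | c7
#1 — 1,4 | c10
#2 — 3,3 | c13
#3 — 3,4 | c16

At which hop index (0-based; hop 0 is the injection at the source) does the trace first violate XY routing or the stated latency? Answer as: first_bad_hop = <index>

hop 1: step (+0,+1), +3 cyc — BAD: Y-move but x=1≠3

first_bad_hop = 1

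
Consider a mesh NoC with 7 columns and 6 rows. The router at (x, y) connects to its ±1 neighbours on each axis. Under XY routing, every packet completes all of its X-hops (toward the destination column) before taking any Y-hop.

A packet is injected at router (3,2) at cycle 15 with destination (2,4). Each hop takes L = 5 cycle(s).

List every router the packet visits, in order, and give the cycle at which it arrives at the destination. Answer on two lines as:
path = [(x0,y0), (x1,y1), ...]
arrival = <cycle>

#0 — 3,2 | c15
#1 — 2,2 | c20 | W
#2 — 2,3 | c25 | N
#3 — 2,4 | c30 | N

path = [(3,2), (2,2), (2,3), (2,4)]
arrival = 30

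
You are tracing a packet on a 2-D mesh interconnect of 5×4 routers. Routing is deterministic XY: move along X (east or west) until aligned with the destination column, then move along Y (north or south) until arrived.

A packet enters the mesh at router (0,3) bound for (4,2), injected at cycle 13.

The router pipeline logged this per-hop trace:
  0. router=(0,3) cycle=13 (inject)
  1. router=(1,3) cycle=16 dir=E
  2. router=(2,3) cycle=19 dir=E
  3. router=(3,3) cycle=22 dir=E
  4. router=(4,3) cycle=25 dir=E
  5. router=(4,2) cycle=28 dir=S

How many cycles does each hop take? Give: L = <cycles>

L = 3

cyc[1] − cyc[0] = 16 − 13 = 3.
That increment is L by definition: L = 3.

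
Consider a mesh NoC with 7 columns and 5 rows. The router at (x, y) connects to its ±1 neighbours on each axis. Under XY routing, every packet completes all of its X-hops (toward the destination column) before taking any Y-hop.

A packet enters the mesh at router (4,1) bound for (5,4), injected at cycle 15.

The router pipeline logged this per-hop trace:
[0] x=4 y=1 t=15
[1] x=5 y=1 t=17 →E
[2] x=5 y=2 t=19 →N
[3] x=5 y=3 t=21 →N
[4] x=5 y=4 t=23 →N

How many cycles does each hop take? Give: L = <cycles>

L = 2

Δcyc across hop 0→1: 17 − 15 = 2.
That increment is L by definition: L = 2.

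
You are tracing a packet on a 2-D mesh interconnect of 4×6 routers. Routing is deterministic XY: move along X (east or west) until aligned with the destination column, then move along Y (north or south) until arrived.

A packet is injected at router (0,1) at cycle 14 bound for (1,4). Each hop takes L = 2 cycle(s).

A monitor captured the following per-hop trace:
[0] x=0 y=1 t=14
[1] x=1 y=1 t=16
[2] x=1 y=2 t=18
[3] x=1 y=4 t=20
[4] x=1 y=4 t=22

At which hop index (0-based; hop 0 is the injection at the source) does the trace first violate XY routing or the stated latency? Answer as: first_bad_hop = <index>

hop 1: step (+1,+0), +2 cyc — ok
hop 2: step (+0,+1), +2 cyc — ok
hop 3: step (+0,+2), +2 cyc — BAD: non-unit step

first_bad_hop = 3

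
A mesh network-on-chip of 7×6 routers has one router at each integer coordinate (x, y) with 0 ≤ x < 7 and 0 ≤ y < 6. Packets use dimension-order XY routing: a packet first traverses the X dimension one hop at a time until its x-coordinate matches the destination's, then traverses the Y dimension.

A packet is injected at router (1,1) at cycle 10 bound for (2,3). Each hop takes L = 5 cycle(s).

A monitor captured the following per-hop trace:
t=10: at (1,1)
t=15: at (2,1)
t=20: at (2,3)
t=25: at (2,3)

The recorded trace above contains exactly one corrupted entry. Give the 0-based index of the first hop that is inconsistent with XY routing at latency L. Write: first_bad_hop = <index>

check 1→ d=(1,0) cyc+5: ok
check 2→ d=(0,2) cyc+5: BAD: non-unit step

first_bad_hop = 2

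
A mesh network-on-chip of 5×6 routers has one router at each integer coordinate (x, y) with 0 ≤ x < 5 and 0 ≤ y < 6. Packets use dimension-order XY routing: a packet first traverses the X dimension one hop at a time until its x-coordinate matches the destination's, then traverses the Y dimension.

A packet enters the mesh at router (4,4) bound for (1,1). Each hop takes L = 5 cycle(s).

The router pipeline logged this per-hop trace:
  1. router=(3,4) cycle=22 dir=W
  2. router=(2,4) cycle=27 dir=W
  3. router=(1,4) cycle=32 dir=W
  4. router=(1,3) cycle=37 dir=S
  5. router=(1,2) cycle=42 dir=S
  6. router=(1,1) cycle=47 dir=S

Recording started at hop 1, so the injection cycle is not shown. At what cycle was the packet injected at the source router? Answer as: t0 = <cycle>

t0 = 17

The first recorded entry is hop 1 at cycle 22.
t0 = cyc[1] − L = 22 − 5 = 17.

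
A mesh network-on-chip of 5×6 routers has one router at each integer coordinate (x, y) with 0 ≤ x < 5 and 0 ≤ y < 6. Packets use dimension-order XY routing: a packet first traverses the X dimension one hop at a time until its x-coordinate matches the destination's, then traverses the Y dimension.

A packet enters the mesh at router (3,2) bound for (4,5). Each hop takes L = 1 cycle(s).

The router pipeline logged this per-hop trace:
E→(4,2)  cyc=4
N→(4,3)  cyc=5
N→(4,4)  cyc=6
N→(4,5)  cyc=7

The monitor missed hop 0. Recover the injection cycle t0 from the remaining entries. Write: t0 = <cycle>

t0 = 3

cyc[1] = 4 and cyc[k] = t0 + k·L for every k.
t0 = cyc[1] − L = 4 − 1 = 3.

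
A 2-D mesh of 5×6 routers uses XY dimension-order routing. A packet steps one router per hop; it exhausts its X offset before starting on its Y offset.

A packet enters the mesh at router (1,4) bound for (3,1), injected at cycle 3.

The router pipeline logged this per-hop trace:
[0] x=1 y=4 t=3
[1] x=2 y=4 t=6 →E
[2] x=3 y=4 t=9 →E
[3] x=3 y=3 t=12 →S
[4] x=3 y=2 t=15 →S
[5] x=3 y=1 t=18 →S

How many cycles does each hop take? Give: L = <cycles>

L = 3

cyc[1] − cyc[0] = 6 − 3 = 3.
Per-hop latency L = Δcyc = 3.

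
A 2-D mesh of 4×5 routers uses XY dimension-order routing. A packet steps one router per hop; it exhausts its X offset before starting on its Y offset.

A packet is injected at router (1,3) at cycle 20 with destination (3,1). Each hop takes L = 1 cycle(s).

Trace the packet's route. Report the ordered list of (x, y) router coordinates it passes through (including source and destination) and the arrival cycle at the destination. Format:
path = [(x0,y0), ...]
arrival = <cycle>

path = [(1,3), (2,3), (3,3), (3,2), (3,1)]
arrival = 24

[0] x=1 y=3 t=20
[1] x=2 y=3 t=21 →E
[2] x=3 y=3 t=22 →E
[3] x=3 y=2 t=23 →S
[4] x=3 y=1 t=24 →S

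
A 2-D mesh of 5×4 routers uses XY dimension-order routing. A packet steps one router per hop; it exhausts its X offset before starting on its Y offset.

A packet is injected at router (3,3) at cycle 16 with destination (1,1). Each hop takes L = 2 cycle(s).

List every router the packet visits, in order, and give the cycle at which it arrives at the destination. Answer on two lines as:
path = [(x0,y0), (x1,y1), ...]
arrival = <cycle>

src (3,3)  cyc=16
W→(2,3)  cyc=18
W→(1,3)  cyc=20
S→(1,2)  cyc=22
S→(1,1)  cyc=24

path = [(3,3), (2,3), (1,3), (1,2), (1,1)]
arrival = 24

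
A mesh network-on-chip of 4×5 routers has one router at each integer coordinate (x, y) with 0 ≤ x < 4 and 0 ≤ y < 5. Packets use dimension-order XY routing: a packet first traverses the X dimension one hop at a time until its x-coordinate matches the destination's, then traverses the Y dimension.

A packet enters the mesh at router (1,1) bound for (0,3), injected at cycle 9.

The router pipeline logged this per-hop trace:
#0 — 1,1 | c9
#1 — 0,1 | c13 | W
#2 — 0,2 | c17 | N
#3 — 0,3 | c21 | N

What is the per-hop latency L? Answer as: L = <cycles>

L = 4

From hop 0 (9) to hop 1 (13): +4 cycles.
That increment is L by definition: L = 4.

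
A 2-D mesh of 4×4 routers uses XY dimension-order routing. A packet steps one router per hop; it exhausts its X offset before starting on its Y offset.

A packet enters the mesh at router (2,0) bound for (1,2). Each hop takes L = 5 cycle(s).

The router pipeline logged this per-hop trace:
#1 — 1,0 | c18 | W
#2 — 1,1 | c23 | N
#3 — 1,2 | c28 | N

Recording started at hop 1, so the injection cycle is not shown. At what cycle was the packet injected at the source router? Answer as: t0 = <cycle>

t0 = 13

Hop 1 reached at cycle 18; hop k is at t0 + k·L.
Therefore t0 = 18 − L = 13.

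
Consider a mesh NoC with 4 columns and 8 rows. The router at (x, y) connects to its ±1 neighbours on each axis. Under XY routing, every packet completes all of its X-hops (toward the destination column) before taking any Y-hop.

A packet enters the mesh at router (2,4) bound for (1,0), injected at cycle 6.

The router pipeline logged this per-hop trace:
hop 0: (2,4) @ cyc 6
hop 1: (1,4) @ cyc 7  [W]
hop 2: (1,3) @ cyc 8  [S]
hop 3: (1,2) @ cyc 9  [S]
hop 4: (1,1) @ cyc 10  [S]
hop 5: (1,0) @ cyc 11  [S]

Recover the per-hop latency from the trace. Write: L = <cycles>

Δcyc across hop 0→1: 7 − 6 = 1.
Per-hop latency L = Δcyc = 1.

L = 1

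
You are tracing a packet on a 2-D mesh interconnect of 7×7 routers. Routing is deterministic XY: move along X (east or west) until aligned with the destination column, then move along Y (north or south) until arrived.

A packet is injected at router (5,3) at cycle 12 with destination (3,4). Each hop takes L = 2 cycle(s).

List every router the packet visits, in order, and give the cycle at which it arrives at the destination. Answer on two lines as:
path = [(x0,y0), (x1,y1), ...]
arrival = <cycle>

path = [(5,3), (4,3), (3,3), (3,4)]
arrival = 18

#0 — 5,3 | c12
#1 — 4,3 | c14 | W
#2 — 3,3 | c16 | W
#3 — 3,4 | c18 | N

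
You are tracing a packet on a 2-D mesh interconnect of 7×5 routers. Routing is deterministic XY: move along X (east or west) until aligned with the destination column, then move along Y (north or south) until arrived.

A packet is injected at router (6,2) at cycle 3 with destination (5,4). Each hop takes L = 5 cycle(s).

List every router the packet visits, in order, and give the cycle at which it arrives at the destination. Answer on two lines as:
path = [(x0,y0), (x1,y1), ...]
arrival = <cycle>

hop 0: (6,2) @ cyc 3
hop 1: (5,2) @ cyc 8  [W]
hop 2: (5,3) @ cyc 13  [N]
hop 3: (5,4) @ cyc 18  [N]

path = [(6,2), (5,2), (5,3), (5,4)]
arrival = 18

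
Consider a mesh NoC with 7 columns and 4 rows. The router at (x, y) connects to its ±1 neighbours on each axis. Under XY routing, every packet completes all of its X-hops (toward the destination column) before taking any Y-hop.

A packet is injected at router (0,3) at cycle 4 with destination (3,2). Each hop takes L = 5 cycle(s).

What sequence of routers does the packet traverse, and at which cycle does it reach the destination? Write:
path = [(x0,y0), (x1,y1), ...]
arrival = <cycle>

path = [(0,3), (1,3), (2,3), (3,3), (3,2)]
arrival = 24

#0 — 0,3 | c4
#1 — 1,3 | c9 | E
#2 — 2,3 | c14 | E
#3 — 3,3 | c19 | E
#4 — 3,2 | c24 | S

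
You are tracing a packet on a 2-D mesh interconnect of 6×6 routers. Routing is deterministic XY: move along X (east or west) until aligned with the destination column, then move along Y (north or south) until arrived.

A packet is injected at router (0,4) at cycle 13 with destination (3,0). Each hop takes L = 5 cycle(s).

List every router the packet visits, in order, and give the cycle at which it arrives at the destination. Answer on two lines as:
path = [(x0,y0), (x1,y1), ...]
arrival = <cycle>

hop 0: (0,4) @ cyc 13
hop 1: (1,4) @ cyc 18  [E]
hop 2: (2,4) @ cyc 23  [E]
hop 3: (3,4) @ cyc 28  [E]
hop 4: (3,3) @ cyc 33  [S]
hop 5: (3,2) @ cyc 38  [S]
hop 6: (3,1) @ cyc 43  [S]
hop 7: (3,0) @ cyc 48  [S]

path = [(0,4), (1,4), (2,4), (3,4), (3,3), (3,2), (3,1), (3,0)]
arrival = 48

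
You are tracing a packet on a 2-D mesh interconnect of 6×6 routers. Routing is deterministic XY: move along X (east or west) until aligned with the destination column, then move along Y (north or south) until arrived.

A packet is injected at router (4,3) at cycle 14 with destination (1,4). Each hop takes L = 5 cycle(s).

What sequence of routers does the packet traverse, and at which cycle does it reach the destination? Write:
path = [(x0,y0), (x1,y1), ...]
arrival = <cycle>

src (4,3)  cyc=14
W→(3,3)  cyc=19
W→(2,3)  cyc=24
W→(1,3)  cyc=29
N→(1,4)  cyc=34

path = [(4,3), (3,3), (2,3), (1,3), (1,4)]
arrival = 34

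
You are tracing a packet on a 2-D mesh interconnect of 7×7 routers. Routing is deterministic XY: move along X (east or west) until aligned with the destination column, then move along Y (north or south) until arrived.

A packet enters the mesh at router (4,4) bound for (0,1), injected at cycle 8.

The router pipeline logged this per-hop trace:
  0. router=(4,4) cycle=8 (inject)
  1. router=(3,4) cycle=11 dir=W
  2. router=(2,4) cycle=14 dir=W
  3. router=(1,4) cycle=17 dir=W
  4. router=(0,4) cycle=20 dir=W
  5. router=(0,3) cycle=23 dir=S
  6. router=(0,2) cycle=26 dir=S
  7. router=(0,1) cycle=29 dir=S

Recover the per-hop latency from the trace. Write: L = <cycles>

L = 3

cyc[1] − cyc[0] = 11 − 8 = 3.
That increment is L by definition: L = 3.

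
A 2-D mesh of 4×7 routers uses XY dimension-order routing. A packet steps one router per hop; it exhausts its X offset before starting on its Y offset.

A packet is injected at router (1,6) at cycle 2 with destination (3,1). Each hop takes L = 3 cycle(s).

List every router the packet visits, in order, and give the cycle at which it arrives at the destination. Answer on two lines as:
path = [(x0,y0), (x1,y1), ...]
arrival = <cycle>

hop 0: (1,6) @ cyc 2
hop 1: (2,6) @ cyc 5  [E]
hop 2: (3,6) @ cyc 8  [E]
hop 3: (3,5) @ cyc 11  [S]
hop 4: (3,4) @ cyc 14  [S]
hop 5: (3,3) @ cyc 17  [S]
hop 6: (3,2) @ cyc 20  [S]
hop 7: (3,1) @ cyc 23  [S]

path = [(1,6), (2,6), (3,6), (3,5), (3,4), (3,3), (3,2), (3,1)]
arrival = 23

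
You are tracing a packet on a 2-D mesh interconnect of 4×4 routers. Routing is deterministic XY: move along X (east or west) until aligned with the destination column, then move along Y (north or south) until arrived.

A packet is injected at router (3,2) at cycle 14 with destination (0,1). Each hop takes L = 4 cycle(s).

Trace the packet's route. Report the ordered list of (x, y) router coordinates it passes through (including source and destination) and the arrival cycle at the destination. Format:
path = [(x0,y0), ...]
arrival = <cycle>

path = [(3,2), (2,2), (1,2), (0,2), (0,1)]
arrival = 30

src (3,2)  cyc=14
W→(2,2)  cyc=18
W→(1,2)  cyc=22
W→(0,2)  cyc=26
S→(0,1)  cyc=30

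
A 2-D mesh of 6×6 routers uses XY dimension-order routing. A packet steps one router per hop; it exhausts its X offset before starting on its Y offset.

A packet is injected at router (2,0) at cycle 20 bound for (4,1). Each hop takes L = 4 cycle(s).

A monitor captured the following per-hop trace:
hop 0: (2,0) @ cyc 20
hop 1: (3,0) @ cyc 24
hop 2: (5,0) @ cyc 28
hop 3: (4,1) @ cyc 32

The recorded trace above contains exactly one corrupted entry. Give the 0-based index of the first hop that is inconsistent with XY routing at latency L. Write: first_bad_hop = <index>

first_bad_hop = 2

  1: Δx=+1 Δy=+0 Δt=4 [ok]
  2: Δx=+2 Δy=+0 Δt=4 [BAD: non-unit step]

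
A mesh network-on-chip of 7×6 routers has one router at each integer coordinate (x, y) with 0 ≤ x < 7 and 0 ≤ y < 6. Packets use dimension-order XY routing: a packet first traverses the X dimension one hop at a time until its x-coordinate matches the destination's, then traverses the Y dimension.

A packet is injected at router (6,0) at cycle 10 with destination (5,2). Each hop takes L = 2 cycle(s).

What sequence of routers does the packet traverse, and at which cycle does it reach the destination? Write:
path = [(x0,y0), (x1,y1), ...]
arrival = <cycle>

#0 — 6,0 | c10
#1 — 5,0 | c12 | W
#2 — 5,1 | c14 | N
#3 — 5,2 | c16 | N

path = [(6,0), (5,0), (5,1), (5,2)]
arrival = 16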